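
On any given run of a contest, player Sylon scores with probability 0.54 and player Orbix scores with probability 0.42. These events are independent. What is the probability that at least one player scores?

0.7332

P(none) = (1 − 0.54) × (1 − 0.42) = 0.46 × 0.58 = 0.2668
P(at least one) = 1 − 0.2668 = 0.7332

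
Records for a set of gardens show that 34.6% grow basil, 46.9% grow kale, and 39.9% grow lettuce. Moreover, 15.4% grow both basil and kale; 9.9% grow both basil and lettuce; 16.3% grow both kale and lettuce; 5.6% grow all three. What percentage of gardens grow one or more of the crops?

Inclusion–exclusion gives
P(union) = 34.6 + 46.9 + 39.9 − 15.4 − 9.9 − 16.3 + 5.6 = 85.4%

85.4%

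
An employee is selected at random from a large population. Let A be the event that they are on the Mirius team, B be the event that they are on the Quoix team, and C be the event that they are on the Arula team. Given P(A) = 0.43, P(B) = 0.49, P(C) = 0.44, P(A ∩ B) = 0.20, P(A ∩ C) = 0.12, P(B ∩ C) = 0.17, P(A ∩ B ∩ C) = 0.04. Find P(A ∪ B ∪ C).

P(A ∪ B ∪ C) = 0.43 + 0.49 + 0.44 − 0.20 − 0.12 − 0.17 + 0.04 = 0.91

0.91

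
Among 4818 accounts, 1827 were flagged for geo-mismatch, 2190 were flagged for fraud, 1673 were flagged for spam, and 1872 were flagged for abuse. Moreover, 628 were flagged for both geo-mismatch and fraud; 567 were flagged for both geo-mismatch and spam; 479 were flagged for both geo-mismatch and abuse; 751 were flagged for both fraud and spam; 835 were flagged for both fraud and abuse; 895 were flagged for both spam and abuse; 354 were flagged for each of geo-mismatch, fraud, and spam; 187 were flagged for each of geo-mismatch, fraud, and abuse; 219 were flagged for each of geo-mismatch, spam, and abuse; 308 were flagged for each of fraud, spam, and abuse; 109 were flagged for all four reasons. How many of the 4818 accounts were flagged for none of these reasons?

452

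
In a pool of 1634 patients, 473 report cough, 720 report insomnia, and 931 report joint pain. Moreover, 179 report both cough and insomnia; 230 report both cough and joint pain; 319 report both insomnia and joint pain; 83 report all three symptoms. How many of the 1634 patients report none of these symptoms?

155

Inclusion–exclusion gives
|union| = 473 + 720 + 931 − 179 − 230 − 319 + 83 = 1479
None: 1634 − 1479 = 155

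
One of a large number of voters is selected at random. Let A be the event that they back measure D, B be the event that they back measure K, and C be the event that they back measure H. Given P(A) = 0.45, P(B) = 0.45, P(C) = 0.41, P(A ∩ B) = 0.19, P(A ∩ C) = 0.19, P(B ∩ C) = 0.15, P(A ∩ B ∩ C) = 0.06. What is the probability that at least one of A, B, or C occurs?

By inclusion–exclusion:
P(A ∪ B ∪ C) = 0.45 + 0.45 + 0.41 − 0.19 − 0.19 − 0.15 + 0.06 = 0.84

0.84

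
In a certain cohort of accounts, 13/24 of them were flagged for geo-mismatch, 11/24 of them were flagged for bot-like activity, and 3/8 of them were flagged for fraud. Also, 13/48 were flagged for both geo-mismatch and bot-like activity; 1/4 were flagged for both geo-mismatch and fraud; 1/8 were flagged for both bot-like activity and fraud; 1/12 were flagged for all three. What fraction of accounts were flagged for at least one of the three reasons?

P(union) = 13/24 + 11/24 + 3/8 − 13/48 − 1/4 − 1/8 + 1/12 = 13/16

13/16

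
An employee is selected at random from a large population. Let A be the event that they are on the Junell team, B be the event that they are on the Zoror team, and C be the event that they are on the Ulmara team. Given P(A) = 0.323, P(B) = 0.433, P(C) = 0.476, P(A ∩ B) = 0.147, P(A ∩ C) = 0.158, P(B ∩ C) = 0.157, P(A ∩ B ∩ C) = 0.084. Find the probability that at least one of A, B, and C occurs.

0.854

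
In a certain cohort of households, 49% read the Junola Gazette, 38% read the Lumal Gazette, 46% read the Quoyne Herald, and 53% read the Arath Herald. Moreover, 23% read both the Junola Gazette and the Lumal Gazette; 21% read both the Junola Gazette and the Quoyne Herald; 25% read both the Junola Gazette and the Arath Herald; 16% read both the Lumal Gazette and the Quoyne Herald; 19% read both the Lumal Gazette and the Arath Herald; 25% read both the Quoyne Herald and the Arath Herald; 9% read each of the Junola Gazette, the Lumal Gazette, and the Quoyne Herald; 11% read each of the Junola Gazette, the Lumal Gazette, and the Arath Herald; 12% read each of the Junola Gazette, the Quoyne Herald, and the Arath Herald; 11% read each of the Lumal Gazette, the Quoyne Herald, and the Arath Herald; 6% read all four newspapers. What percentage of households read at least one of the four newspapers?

94%

P(at least one) = 49 + 38 + 46 + 53 − 23 − 21 − 25 − 16 − 19 − 25 + 9 + 11 + 12 + 11 − 6 = 94%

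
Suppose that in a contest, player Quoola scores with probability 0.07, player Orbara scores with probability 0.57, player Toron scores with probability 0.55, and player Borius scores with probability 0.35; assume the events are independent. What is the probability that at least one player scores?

P(none) = (1 − 0.07) × (1 − 0.57) × (1 − 0.55) × (1 − 0.35) = 0.93 × 0.43 × 0.45 × 0.65 = 0.11697075
P(at least one) = 1 − 0.11697075 = 0.88302925

0.88302925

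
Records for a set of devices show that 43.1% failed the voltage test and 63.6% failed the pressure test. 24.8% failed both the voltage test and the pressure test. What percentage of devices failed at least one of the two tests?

P(≥1) = 43.1 + 63.6 − 24.8 = 81.9%

81.9%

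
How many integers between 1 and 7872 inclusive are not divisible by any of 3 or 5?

Apply inclusion-exclusion:
floor(7872/3) + floor(7872/5) − floor(7872/15) = 2624 + 1574 − 524 = 3674
7872 − 3674 = 4198

4198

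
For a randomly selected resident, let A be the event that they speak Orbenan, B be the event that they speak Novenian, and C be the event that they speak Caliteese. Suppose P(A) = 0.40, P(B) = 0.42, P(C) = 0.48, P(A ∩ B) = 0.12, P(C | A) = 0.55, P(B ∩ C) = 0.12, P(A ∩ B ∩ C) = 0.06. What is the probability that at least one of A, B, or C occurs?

P(A ∩ C) = P(A)·P(C|A) = 0.40 × 0.55 = 0.22
Using inclusion–exclusion:
P(A ∪ B ∪ C) = 0.40 + 0.42 + 0.48 − 0.12 − 0.22 − 0.12 + 0.06 = 0.90

0.90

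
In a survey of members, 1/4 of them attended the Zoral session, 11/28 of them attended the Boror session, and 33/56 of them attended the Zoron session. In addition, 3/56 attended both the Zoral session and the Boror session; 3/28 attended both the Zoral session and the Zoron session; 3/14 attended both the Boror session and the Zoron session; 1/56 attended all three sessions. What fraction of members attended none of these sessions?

P(at least one) = 1/4 + 11/28 + 33/56 − 3/56 − 3/28 − 3/14 + 1/56 = 7/8
P(none) = 1 − 7/8 = 1/8

1/8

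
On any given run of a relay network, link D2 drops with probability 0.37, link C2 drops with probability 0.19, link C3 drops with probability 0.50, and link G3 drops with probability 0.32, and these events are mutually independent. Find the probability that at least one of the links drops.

P(none) = (1 − 0.37) × (1 − 0.19) × (1 − 0.50) × (1 − 0.32) = 0.63 × 0.81 × 0.50 × 0.68 = 0.173502
P(at least one) = 1 − 0.173502 = 0.826498

0.826498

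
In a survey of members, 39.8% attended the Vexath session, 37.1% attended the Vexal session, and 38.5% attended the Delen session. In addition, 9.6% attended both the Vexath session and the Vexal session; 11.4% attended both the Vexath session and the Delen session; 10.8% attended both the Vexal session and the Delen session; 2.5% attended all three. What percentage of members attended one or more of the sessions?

86.1%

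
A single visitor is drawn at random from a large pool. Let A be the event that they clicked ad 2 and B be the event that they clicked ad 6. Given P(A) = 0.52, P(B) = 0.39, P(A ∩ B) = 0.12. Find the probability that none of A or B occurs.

P(A ∪ B) = 0.52 + 0.39 − 0.12 = 0.79
P(none) = 1 − 0.79 = 0.21

0.21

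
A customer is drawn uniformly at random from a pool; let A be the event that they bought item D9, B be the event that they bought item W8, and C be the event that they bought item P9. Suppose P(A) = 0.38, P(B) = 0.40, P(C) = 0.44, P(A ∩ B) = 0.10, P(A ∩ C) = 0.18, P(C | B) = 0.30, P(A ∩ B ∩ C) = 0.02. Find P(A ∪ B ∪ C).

0.84

P(B ∩ C) = P(B)·P(C|B) = 0.40 × 0.30 = 0.12
Inclusion–exclusion gives
P(A ∪ B ∪ C) = 0.38 + 0.40 + 0.44 − 0.10 − 0.18 − 0.12 + 0.02 = 0.84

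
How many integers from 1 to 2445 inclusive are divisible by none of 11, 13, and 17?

1932

222 + 188 + 143 − 17 − 13 − 11 + 1 = 513
2445 − 513 = 1932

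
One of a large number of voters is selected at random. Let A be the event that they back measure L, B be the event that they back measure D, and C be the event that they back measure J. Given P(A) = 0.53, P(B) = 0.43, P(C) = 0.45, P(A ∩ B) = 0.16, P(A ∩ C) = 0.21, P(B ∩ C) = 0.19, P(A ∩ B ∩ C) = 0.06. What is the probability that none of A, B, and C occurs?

Apply inclusion-exclusion:
P(A ∪ B ∪ C) = 0.53 + 0.43 + 0.45 − 0.16 − 0.21 − 0.19 + 0.06 = 0.91
P(none) = 1 − 0.91 = 0.09

0.09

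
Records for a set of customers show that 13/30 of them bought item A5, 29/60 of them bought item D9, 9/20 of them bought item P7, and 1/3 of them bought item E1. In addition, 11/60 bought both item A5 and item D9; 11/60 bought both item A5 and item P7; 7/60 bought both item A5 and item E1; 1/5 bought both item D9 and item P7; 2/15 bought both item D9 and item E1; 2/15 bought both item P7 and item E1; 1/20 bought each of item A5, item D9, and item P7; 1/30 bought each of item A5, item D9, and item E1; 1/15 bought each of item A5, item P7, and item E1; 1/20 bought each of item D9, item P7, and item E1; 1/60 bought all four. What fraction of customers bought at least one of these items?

14/15

P(at least one) = 13/30 + 29/60 + 9/20 + 1/3 − 11/60 − 11/60 − 7/60 − 1/5 − 2/15 − 2/15 + 1/20 + 1/30 + 1/15 + 1/20 − 1/60 = 14/15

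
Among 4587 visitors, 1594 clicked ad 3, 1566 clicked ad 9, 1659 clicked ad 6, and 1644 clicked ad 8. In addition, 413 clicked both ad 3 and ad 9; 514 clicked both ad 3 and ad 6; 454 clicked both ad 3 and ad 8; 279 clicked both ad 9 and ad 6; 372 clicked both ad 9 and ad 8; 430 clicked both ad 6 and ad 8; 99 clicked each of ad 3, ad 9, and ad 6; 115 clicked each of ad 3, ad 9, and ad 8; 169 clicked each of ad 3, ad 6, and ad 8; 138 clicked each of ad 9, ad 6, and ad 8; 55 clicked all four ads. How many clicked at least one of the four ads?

4467

Inclusion–exclusion gives
|union| = 1594 + 1566 + 1659 + 1644 − 413 − 514 − 454 − 279 − 372 − 430 + 99 + 115 + 169 + 138 − 55 = 4467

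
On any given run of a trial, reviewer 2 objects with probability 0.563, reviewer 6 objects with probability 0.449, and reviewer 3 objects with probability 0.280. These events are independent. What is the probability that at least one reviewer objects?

0.82663336

P(none) = (1 − 0.563) × (1 − 0.449) × (1 − 0.280) = 0.437 × 0.551 × 0.720 = 0.17336664
P(at least one) = 1 − 0.17336664 = 0.82663336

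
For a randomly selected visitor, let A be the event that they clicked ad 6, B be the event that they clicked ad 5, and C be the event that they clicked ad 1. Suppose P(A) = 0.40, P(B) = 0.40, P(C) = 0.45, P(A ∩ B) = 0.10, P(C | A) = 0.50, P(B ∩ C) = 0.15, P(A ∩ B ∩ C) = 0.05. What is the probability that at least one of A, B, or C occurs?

0.85

P(A ∩ C) = P(A)·P(C|A) = 0.40 × 0.50 = 0.20
P(A ∪ B ∪ C) = 0.40 + 0.40 + 0.45 − 0.10 − 0.20 − 0.15 + 0.05 = 0.85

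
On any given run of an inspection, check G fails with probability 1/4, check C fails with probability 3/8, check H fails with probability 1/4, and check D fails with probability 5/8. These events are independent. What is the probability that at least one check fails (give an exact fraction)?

889/1024

P(none) = (1 − 1/4) × (1 − 3/8) × (1 − 1/4) × (1 − 5/8) = 3/4 × 5/8 × 3/4 × 3/8 = 135/1024
P(at least one) = 1 − 135/1024 = 889/1024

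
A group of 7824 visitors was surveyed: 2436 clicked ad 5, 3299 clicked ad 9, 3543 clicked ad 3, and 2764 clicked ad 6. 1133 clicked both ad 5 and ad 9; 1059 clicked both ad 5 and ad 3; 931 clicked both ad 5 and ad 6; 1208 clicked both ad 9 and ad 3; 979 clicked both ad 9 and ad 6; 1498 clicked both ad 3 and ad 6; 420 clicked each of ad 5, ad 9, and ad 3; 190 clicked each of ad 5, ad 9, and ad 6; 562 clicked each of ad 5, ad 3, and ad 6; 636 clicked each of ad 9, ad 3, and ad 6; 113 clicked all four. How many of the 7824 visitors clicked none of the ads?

Using inclusion–exclusion:
|union| = 2436 + 3299 + 3543 + 2764 − 1133 − 1059 − 931 − 1208 − 979 − 1498 + 420 + 190 + 562 + 636 − 113 = 6929
None: 7824 − 6929 = 895

895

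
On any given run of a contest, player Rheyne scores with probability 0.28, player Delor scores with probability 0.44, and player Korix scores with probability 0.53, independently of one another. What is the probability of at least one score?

0.810496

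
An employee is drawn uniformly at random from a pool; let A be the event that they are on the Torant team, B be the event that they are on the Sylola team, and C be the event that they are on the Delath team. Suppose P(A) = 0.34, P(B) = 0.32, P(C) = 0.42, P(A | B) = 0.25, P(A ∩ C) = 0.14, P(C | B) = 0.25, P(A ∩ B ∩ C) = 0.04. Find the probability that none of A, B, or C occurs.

P(A ∩ B) = P(B)·P(A|B) = 0.32 × 0.25 = 0.08
P(B ∩ C) = P(B)·P(C|B) = 0.32 × 0.25 = 0.08
Apply inclusion-exclusion:
P(A ∪ B ∪ C) = 0.34 + 0.32 + 0.42 − 0.08 − 0.14 − 0.08 + 0.04 = 0.82
P(none) = 1 − 0.82 = 0.18

0.18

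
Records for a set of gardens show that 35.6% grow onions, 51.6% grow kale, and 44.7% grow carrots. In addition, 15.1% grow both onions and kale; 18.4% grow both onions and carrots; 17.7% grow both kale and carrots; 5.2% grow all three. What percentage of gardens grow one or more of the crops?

Inclusion–exclusion gives
P(≥1) = 35.6 + 51.6 + 44.7 − 15.1 − 18.4 − 17.7 + 5.2 = 85.9%

85.9%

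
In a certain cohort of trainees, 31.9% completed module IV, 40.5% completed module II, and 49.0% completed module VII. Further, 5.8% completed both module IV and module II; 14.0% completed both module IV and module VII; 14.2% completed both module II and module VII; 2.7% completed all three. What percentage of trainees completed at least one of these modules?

90.1%

Inclusion–exclusion gives
P(at least one) = 31.9 + 40.5 + 49.0 − 5.8 − 14.0 − 14.2 + 2.7 = 90.1%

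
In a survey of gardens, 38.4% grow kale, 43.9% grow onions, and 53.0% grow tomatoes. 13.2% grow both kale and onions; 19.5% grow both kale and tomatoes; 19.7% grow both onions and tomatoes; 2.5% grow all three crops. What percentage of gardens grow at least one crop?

P(≥1) = 38.4 + 43.9 + 53.0 − 13.2 − 19.5 − 19.7 + 2.5 = 85.4%

85.4%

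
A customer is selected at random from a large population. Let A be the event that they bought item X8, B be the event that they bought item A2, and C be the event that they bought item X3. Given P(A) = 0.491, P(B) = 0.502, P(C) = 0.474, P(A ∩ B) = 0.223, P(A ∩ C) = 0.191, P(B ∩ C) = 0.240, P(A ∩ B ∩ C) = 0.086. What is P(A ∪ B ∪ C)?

Using inclusion–exclusion:
P(A ∪ B ∪ C) = 0.491 + 0.502 + 0.474 − 0.223 − 0.191 − 0.240 + 0.086 = 0.899

0.899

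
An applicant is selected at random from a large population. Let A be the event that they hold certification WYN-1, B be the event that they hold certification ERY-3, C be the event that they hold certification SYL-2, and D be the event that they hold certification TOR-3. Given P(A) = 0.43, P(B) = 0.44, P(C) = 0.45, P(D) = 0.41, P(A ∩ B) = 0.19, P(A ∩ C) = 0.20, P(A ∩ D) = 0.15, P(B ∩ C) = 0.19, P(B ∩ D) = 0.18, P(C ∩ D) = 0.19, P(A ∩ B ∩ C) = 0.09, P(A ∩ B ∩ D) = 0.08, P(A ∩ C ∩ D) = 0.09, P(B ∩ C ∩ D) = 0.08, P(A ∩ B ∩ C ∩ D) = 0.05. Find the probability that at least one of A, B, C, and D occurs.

0.92

P(A ∪ B ∪ C ∪ D) = 0.43 + 0.44 + 0.45 + 0.41 − 0.19 − 0.20 − 0.15 − 0.19 − 0.18 − 0.19 + 0.09 + 0.08 + 0.09 + 0.08 − 0.05 = 0.92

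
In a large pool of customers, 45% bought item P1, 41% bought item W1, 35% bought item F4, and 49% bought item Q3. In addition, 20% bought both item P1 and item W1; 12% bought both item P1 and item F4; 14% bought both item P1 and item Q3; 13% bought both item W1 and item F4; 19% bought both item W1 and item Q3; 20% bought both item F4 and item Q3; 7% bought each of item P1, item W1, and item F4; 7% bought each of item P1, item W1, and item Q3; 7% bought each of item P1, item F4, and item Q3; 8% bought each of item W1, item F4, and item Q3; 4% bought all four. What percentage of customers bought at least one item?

97%

P(union) = 45 + 41 + 35 + 49 − 20 − 12 − 14 − 13 − 19 − 20 + 7 + 7 + 7 + 8 − 4 = 97%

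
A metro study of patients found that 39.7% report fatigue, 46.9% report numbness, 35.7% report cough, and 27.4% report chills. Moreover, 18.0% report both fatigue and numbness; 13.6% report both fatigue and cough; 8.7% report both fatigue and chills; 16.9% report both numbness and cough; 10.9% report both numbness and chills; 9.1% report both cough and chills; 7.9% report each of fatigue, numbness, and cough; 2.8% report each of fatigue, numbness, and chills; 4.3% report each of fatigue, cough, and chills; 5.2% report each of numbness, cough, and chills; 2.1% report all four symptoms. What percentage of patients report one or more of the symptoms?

90.6%

P(≥1) = 39.7 + 46.9 + 35.7 + 27.4 − 18.0 − 13.6 − 8.7 − 16.9 − 10.9 − 9.1 + 7.9 + 2.8 + 4.3 + 5.2 − 2.1 = 90.6%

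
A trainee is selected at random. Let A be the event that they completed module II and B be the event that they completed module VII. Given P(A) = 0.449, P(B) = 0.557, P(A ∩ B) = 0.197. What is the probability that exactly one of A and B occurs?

By inclusion–exclusion (exactly-one form):
P(exactly one) = 0.449 + 0.557 − 2·0.197 = 0.612

0.612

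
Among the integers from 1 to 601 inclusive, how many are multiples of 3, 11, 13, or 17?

284

Inclusion–exclusion gives
⌊601/3⌋ + ⌊601/11⌋ + ⌊601/13⌋ + ⌊601/17⌋ − ⌊601/33⌋ − ⌊601/39⌋ − ⌊601/51⌋ − ⌊601/143⌋ − ⌊601/187⌋ − ⌊601/221⌋ + ⌊601/429⌋ + ⌊601/561⌋ + ⌊601/663⌋ + ⌊601/2431⌋ − ⌊601/7293⌋ = 200 + 54 + 46 + 35 − 18 − 15 − 11 − 4 − 3 − 2 + 1 + 1 + 0 + 0 − 0 = 284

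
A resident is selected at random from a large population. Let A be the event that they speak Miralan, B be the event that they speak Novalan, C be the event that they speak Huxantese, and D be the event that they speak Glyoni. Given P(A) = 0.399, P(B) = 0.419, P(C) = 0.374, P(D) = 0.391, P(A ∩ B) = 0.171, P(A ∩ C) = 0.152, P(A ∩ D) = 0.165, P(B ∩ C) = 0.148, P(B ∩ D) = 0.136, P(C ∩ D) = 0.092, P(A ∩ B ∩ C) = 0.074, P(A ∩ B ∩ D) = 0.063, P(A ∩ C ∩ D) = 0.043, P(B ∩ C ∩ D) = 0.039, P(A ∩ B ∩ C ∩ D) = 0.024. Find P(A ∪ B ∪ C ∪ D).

P(A ∪ B ∪ C ∪ D) = 0.399 + 0.419 + 0.374 + 0.391 − 0.171 − 0.152 − 0.165 − 0.148 − 0.136 − 0.092 + 0.074 + 0.063 + 0.043 + 0.039 − 0.024 = 0.914

0.914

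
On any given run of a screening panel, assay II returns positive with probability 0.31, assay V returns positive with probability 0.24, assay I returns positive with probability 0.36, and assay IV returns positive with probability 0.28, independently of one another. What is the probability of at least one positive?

P(none) = (1 − 0.31) × (1 − 0.24) × (1 − 0.36) × (1 − 0.28) = 0.69 × 0.76 × 0.64 × 0.72 = 0.24164352
P(at least one) = 1 − 0.24164352 = 0.75835648

0.75835648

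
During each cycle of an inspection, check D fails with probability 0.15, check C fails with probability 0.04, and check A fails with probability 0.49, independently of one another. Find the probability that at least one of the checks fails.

0.58384

P(none) = (1 − 0.15) × (1 − 0.04) × (1 − 0.49) = 0.85 × 0.96 × 0.51 = 0.41616
P(at least one) = 1 − 0.41616 = 0.58384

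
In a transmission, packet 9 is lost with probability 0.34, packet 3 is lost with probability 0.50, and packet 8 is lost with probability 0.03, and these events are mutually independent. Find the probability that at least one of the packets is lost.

P(none) = (1 − 0.34) × (1 − 0.50) × (1 − 0.03) = 0.66 × 0.50 × 0.97 = 0.3201
P(at least one) = 1 − 0.3201 = 0.6799

0.6799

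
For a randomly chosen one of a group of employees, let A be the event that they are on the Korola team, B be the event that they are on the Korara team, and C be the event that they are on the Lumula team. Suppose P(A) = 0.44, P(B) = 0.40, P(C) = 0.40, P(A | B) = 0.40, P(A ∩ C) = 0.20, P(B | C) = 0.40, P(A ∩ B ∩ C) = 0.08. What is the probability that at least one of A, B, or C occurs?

0.80

P(A ∩ B) = P(B)·P(A|B) = 0.40 × 0.40 = 0.16
P(B ∩ C) = P(C)·P(B|C) = 0.40 × 0.40 = 0.16
Inclusion–exclusion gives
P(A ∪ B ∪ C) = 0.44 + 0.40 + 0.40 − 0.16 − 0.20 − 0.16 + 0.08 = 0.80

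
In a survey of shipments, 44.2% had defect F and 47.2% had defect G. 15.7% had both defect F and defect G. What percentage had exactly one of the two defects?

60.0%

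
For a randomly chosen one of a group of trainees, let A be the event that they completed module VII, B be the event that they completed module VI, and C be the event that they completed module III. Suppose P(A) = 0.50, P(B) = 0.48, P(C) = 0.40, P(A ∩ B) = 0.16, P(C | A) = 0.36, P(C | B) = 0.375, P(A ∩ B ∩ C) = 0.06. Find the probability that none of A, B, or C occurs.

P(A ∩ C) = P(A)·P(C|A) = 0.50 × 0.36 = 0.18
P(B ∩ C) = P(B)·P(C|B) = 0.48 × 0.375 = 0.18
P(A ∪ B ∪ C) = 0.50 + 0.48 + 0.40 − 0.16 − 0.18 − 0.18 + 0.06 = 0.92
P(none) = 1 − 0.92 = 0.08

0.08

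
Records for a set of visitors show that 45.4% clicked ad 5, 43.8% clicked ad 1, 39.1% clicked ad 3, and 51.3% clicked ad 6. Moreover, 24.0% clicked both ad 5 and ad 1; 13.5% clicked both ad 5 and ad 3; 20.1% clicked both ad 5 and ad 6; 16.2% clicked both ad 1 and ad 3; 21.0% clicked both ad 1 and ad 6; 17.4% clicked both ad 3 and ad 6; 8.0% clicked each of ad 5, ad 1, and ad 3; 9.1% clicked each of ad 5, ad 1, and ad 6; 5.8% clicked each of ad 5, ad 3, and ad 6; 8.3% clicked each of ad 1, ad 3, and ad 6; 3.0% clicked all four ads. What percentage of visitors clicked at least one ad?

95.6%

P(union) = 45.4 + 43.8 + 39.1 + 51.3 − 24.0 − 13.5 − 20.1 − 16.2 − 21.0 − 17.4 + 8.0 + 9.1 + 5.8 + 8.3 − 3.0 = 95.6%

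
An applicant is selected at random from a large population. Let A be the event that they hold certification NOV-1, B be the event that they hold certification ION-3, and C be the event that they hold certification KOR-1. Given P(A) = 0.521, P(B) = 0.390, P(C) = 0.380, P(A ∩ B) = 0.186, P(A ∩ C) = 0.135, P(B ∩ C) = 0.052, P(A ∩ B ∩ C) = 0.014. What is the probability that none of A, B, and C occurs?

0.068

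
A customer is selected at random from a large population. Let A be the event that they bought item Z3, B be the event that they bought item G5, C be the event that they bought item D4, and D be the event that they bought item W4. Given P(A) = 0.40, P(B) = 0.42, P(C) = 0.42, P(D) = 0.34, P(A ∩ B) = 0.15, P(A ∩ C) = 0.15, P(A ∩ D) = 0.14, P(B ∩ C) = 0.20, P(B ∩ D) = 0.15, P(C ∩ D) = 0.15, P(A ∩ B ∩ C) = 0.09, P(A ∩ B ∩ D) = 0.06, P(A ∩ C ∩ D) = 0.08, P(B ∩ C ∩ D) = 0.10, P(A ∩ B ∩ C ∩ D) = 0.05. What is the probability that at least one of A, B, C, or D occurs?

0.92

By inclusion-exclusion,
P(A ∪ B ∪ C ∪ D) = 0.40 + 0.42 + 0.42 + 0.34 − 0.15 − 0.15 − 0.14 − 0.20 − 0.15 − 0.15 + 0.09 + 0.06 + 0.08 + 0.10 − 0.05 = 0.92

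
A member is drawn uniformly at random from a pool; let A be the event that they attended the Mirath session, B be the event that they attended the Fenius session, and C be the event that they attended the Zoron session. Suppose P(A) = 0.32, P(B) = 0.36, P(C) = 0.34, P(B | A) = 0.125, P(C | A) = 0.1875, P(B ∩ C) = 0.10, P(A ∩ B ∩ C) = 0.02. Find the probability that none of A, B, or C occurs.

0.16

P(A ∩ B) = P(A)·P(B|A) = 0.32 × 0.125 = 0.04
P(A ∩ C) = P(A)·P(C|A) = 0.32 × 0.1875 = 0.06
P(A ∪ B ∪ C) = 0.32 + 0.36 + 0.34 − 0.04 − 0.06 − 0.10 + 0.02 = 0.84
P(none) = 1 − 0.84 = 0.16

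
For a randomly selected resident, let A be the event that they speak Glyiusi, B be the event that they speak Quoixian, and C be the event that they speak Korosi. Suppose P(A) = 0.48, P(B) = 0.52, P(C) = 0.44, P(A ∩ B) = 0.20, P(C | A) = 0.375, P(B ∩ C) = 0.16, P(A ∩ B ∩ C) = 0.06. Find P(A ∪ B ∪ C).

0.96

P(A ∩ C) = P(A)·P(C|A) = 0.48 × 0.375 = 0.18
Inclusion–exclusion gives
P(A ∪ B ∪ C) = 0.48 + 0.52 + 0.44 − 0.20 − 0.18 − 0.16 + 0.06 = 0.96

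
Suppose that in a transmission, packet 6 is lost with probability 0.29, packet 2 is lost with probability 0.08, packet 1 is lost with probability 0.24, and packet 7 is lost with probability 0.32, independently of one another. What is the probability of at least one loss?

0.66242624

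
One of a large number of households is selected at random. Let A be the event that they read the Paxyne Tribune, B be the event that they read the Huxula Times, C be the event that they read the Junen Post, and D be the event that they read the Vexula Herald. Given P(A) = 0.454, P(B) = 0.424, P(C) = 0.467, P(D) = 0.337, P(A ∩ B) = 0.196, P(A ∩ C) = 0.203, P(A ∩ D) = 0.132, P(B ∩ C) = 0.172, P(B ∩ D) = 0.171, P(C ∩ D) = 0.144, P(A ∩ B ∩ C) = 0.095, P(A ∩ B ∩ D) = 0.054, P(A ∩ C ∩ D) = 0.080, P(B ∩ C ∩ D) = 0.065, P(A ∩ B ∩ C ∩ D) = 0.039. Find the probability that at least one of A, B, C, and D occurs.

0.919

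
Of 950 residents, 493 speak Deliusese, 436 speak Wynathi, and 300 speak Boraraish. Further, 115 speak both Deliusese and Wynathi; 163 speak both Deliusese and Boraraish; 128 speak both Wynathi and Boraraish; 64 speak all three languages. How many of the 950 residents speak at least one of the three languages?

By inclusion-exclusion,
|union| = 493 + 436 + 300 − 115 − 163 − 128 + 64 = 887

887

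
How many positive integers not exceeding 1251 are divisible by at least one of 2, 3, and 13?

Apply inclusion-exclusion:
⌊1251/2⌋ + ⌊1251/3⌋ + ⌊1251/13⌋ − ⌊1251/6⌋ − ⌊1251/26⌋ − ⌊1251/39⌋ + ⌊1251/78⌋ = 625 + 417 + 96 − 208 − 48 − 32 + 16 = 866

866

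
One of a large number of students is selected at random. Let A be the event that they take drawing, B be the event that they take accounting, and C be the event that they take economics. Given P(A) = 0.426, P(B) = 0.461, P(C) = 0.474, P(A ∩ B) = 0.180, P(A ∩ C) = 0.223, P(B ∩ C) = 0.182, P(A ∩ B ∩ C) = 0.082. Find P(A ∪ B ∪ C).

0.858

By inclusion–exclusion:
P(A ∪ B ∪ C) = 0.426 + 0.461 + 0.474 − 0.180 − 0.223 − 0.182 + 0.082 = 0.858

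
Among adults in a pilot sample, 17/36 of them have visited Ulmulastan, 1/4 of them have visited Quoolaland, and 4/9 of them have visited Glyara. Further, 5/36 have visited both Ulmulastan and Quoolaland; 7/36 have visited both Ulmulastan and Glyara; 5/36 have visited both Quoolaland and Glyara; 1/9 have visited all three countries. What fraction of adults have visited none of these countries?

7/36

P(union) = 17/36 + 1/4 + 4/9 − 5/36 − 7/36 − 5/36 + 1/9 = 29/36
P(none) = 1 − 29/36 = 7/36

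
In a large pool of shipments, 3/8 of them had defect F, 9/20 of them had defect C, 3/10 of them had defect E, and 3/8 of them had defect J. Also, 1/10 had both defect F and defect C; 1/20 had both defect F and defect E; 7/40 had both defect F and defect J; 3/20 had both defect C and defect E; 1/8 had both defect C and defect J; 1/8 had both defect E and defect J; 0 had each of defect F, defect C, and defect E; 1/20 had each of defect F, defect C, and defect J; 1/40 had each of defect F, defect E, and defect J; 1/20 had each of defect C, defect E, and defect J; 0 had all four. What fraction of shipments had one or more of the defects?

P(union) = 3/8 + 9/20 + 3/10 + 3/8 − 1/10 − 1/20 − 7/40 − 3/20 − 1/8 − 1/8 + 0 + 1/20 + 1/40 + 1/20 − 0 = 9/10

9/10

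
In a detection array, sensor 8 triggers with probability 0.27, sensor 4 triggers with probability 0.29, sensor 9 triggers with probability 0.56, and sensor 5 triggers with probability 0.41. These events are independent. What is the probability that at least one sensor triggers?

0.86544932

P(none) = (1 − 0.27) × (1 − 0.29) × (1 − 0.56) × (1 − 0.41) = 0.73 × 0.71 × 0.44 × 0.59 = 0.13455068
P(at least one) = 1 − 0.13455068 = 0.86544932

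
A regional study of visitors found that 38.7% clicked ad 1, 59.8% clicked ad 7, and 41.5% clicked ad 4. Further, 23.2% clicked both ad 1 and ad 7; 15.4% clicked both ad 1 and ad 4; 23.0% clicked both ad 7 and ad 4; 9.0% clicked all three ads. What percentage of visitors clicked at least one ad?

Inclusion–exclusion gives
P(≥1) = 38.7 + 59.8 + 41.5 − 23.2 − 15.4 − 23.0 + 9.0 = 87.4%

87.4%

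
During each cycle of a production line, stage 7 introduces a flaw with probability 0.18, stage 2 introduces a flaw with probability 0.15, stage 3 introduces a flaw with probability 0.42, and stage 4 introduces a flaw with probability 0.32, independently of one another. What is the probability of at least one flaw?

0.7251032

P(none) = (1 − 0.18) × (1 − 0.15) × (1 − 0.42) × (1 − 0.32) = 0.82 × 0.85 × 0.58 × 0.68 = 0.2748968
P(at least one) = 1 − 0.2748968 = 0.7251032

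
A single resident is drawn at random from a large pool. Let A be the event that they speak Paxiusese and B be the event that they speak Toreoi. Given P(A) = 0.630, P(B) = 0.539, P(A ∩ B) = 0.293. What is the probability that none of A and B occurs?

Inclusion–exclusion gives
P(A ∪ B) = 0.630 + 0.539 − 0.293 = 0.876
P(none) = 1 − 0.876 = 0.124

0.124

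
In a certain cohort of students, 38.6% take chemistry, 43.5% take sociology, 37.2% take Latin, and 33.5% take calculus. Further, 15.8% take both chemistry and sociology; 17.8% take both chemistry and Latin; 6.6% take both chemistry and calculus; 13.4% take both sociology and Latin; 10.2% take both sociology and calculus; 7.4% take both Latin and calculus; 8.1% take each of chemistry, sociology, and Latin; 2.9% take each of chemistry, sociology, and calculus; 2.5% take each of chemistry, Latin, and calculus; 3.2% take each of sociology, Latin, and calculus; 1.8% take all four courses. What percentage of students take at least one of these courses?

P(union) = 38.6 + 43.5 + 37.2 + 33.5 − 15.8 − 17.8 − 6.6 − 13.4 − 10.2 − 7.4 + 8.1 + 2.9 + 2.5 + 3.2 − 1.8 = 96.5%

96.5%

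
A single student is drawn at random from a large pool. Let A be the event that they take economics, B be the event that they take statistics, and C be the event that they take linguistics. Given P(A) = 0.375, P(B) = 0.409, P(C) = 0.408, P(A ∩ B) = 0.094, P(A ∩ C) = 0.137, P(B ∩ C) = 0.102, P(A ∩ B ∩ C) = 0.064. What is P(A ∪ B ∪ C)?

0.923

P(A ∪ B ∪ C) = 0.375 + 0.409 + 0.408 − 0.094 − 0.137 − 0.102 + 0.064 = 0.923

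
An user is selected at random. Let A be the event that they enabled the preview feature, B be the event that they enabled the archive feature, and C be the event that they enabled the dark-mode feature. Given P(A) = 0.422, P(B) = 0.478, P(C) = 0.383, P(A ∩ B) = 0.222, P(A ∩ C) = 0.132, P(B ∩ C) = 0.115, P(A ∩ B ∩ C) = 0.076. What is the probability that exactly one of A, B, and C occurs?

By inclusion–exclusion (exactly-one form):
P(exactly one) = 0.422 + 0.478 + 0.383 − 2·0.222 − 2·0.132 − 2·0.115 + 3·0.076 = 0.573

0.573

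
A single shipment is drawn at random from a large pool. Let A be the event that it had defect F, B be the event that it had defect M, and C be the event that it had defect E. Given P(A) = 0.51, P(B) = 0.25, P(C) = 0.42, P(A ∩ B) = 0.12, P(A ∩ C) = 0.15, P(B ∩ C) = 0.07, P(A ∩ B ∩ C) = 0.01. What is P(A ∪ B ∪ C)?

Apply inclusion-exclusion:
P(A ∪ B ∪ C) = 0.51 + 0.25 + 0.42 − 0.12 − 0.15 − 0.07 + 0.01 = 0.85

0.85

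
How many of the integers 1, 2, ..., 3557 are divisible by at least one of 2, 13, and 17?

Using inclusion–exclusion:
1778 + 273 + 209 − 136 − 104 − 16 + 8 = 2012

2012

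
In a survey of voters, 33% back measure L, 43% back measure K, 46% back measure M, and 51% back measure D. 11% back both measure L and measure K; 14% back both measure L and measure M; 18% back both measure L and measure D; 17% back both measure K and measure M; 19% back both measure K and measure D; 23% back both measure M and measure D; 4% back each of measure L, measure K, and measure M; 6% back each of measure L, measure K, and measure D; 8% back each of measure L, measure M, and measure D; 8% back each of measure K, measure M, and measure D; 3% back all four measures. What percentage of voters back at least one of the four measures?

By inclusion-exclusion,
P(union) = 33 + 43 + 46 + 51 − 11 − 14 − 18 − 17 − 19 − 23 + 4 + 6 + 8 + 8 − 3 = 94%

94%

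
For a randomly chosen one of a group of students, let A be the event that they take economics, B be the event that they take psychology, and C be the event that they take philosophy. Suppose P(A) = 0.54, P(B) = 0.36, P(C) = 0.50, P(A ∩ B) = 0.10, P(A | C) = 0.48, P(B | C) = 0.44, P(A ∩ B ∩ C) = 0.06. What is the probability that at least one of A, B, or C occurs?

0.90

P(A ∩ C) = P(C)·P(A|C) = 0.50 × 0.48 = 0.24
P(B ∩ C) = P(C)·P(B|C) = 0.50 × 0.44 = 0.22
Using inclusion–exclusion:
P(A ∪ B ∪ C) = 0.54 + 0.36 + 0.50 − 0.10 − 0.24 − 0.22 + 0.06 = 0.90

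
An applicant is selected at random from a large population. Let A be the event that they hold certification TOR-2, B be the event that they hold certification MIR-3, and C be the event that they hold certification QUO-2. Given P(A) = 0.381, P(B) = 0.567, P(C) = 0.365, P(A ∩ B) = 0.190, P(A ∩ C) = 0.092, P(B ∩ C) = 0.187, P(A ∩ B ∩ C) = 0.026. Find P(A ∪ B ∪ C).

0.870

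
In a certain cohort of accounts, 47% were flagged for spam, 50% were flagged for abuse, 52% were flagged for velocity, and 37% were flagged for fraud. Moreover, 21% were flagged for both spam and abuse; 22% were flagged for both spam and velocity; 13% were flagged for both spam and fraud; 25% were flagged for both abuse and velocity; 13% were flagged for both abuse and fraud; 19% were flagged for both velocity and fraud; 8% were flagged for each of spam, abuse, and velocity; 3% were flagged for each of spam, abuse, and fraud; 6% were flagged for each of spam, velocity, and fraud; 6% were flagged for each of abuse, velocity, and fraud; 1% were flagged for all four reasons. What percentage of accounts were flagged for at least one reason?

95%

P(at least one) = 47 + 50 + 52 + 37 − 21 − 22 − 13 − 25 − 13 − 19 + 8 + 3 + 6 + 6 − 1 = 95%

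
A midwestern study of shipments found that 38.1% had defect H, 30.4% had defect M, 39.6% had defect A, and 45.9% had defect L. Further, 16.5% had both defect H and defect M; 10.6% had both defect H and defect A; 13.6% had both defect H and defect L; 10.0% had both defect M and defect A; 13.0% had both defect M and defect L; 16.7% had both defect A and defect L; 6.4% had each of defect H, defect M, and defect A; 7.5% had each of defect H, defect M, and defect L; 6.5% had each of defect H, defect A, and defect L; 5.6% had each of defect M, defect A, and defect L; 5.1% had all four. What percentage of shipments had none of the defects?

5.5%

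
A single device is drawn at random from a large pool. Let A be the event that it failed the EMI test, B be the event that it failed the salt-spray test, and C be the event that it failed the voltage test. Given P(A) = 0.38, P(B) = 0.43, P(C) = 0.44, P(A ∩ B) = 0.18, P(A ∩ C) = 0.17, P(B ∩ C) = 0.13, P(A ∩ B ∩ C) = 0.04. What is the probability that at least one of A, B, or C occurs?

0.81

P(A ∪ B ∪ C) = 0.38 + 0.43 + 0.44 − 0.18 − 0.17 − 0.13 + 0.04 = 0.81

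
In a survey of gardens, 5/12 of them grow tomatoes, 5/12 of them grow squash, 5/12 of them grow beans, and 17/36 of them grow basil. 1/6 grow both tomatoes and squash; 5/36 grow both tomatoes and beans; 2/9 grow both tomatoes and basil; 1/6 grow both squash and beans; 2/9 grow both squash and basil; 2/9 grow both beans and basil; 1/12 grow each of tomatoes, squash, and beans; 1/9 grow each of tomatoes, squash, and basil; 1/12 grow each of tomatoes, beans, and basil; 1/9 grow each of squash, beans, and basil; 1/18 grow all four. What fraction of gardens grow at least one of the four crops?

P(at least one) = 5/12 + 5/12 + 5/12 + 17/36 − 1/6 − 5/36 − 2/9 − 1/6 − 2/9 − 2/9 + 1/12 + 1/9 + 1/12 + 1/9 − 1/18 = 11/12

11/12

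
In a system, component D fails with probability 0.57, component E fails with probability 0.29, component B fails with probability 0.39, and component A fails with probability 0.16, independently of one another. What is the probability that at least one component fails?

P(none) = (1 − 0.57) × (1 − 0.29) × (1 − 0.39) × (1 − 0.16) = 0.43 × 0.71 × 0.61 × 0.84 = 0.15643572
P(at least one) = 1 − 0.15643572 = 0.84356428

0.84356428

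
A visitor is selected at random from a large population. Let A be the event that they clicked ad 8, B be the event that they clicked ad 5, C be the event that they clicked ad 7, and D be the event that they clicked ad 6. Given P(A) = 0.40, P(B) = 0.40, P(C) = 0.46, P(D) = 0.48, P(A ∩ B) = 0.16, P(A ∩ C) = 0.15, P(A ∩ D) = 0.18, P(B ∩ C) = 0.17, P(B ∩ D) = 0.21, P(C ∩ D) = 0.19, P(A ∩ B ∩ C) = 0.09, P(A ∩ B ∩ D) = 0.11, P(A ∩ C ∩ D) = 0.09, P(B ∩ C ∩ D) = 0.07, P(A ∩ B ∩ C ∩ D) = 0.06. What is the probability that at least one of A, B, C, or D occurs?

By inclusion-exclusion,
P(A ∪ B ∪ C ∪ D) = 0.40 + 0.40 + 0.46 + 0.48 − 0.16 − 0.15 − 0.18 − 0.17 − 0.21 − 0.19 + 0.09 + 0.11 + 0.09 + 0.07 − 0.06 = 0.98

0.98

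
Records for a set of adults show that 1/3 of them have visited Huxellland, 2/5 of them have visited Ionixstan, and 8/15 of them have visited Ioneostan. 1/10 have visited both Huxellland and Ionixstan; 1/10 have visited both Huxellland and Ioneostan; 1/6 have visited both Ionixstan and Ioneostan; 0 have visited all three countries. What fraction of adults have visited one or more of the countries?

9/10

P(union) = 1/3 + 2/5 + 8/15 − 1/10 − 1/10 − 1/6 + 0 = 9/10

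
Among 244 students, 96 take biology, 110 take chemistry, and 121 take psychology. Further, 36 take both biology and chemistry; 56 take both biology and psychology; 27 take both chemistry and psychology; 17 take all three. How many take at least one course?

225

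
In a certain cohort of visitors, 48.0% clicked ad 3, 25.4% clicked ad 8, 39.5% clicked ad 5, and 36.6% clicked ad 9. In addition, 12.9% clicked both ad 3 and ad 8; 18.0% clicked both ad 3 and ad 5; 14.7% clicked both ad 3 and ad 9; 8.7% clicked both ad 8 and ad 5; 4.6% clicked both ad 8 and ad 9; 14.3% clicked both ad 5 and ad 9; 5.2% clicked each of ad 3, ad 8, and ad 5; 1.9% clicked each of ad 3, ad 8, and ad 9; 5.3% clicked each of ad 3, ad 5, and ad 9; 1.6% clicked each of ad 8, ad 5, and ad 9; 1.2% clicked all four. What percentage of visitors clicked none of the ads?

By inclusion-exclusion,
P(≥1) = 48.0 + 25.4 + 39.5 + 36.6 − 12.9 − 18.0 − 14.7 − 8.7 − 4.6 − 14.3 + 5.2 + 1.9 + 5.3 + 1.6 − 1.2 = 89.1%
P(none) = 100% − 89.1% = 10.9%

10.9%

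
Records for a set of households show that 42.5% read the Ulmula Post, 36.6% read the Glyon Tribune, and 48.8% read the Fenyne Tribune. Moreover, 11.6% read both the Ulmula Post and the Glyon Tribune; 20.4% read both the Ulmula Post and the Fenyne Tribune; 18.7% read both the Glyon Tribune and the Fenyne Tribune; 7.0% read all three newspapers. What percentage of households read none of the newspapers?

Inclusion–exclusion gives
P(at least one) = 42.5 + 36.6 + 48.8 − 11.6 − 20.4 − 18.7 + 7.0 = 84.2%
P(none) = 100% − 84.2% = 15.8%

15.8%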